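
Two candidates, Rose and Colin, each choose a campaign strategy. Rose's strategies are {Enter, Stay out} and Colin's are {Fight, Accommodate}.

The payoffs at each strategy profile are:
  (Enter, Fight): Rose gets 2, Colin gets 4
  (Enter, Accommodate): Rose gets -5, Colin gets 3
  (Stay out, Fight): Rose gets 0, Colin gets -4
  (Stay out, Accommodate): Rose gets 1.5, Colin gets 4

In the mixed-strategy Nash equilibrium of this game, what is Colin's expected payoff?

28/9

First find x, the probability Rose plays Enter, from Colin's indifference between Fight and Accommodate: 4x − 4(1−x) = 3x + 4(1−x), giving x = 8/9.
Since Colin is indifferent in equilibrium, Colin's expected payoff equals the payoff from either column against (8/9, 1/9). Using Fight: 4(8/9) − 4(1/9) = 28/9.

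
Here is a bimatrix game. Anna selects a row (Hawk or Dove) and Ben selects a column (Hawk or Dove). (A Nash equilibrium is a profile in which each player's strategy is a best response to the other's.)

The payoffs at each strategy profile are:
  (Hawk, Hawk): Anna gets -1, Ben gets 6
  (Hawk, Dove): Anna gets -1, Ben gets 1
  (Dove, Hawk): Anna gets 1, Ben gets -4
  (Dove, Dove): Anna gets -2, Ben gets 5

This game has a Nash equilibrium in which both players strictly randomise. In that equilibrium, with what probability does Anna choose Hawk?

9/14

Let p be the probability that Anna plays Hawk. In a completely mixed equilibrium, Ben must be indifferent between Hawk and Dove.
Ben's expected payoff from Hawk is 6p − 4(1−p); from Dove it is p + 5(1−p).
Setting these equal: 10p − 4 = −4p + 5, so p = 9/14.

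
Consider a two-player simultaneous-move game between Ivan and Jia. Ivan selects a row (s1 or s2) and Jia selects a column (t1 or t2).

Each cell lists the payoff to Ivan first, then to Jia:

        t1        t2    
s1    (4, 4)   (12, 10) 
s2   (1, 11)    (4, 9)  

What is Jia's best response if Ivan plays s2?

Against s2, Jia earns 11 from t1 and 9 from t2.
So t1 is the best response.

t1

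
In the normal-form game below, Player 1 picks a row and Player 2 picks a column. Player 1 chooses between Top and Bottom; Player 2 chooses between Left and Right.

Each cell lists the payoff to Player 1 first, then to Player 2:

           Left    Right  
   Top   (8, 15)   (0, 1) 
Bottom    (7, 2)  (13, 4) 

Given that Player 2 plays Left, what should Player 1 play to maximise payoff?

Top

Against Left, Player 1 earns 8 from Top and 7 from Bottom.
So Top is the best response.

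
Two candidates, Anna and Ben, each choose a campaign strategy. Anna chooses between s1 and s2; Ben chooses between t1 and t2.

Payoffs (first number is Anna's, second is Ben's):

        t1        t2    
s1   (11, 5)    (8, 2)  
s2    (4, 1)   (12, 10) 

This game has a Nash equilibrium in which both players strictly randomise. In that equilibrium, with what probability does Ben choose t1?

Let c be the probability that Ben plays t1. In a completely mixed equilibrium, Anna must be indifferent between s1 and s2.
Anna's expected payoff from s1 is 11c + 8(1−c); from s2 it is 4c + 12(1−c).
Setting these equal: 3c + 8 = −8c + 12, so c = 4/11.

4/11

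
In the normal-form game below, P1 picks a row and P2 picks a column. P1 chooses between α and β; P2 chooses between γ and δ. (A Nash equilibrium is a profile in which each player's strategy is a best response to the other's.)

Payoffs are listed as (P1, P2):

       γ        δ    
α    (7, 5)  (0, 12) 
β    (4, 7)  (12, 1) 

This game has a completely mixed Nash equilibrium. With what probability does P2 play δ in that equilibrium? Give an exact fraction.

Let y be the probability that P2 plays γ. In a completely mixed equilibrium, P1 must be indifferent between α and β.
P1's expected payoff from α is 7y; from β it is 4y + 12(1−y).
Setting these equal: 7y = −8y + 12, so y = 4/5.
Therefore P2 plays δ with probability 1 − 4/5 = 1/5.

1/5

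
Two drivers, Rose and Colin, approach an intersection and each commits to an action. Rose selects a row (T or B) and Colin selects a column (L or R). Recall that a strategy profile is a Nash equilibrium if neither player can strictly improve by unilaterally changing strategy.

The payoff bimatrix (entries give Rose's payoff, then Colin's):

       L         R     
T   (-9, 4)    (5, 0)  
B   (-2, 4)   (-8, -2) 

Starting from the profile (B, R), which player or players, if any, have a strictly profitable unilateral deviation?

Rose at (B, R) earns -8; deviating to T yields 5 — a strict improvement.
Colin earns -2; deviating to L yields 4 — a strict improvement.
Both Rose and Colin have strictly profitable deviations.

Both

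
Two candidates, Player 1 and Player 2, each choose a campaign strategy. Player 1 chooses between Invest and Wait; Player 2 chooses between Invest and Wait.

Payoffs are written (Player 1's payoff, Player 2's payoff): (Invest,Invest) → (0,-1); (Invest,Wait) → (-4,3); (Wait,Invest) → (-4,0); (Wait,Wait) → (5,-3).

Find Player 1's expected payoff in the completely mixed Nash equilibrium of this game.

First find q, the probability Player 2 plays Invest, from Player 1's indifference between Invest and Wait: −4(1−q) = −4q + 5(1−q), giving q = 9/13.
Since Player 1 is indifferent in equilibrium, Player 1's expected payoff equals the payoff from either row against (9/13, 4/13). Using Invest: −4(4/13) = -16/13.

-16/13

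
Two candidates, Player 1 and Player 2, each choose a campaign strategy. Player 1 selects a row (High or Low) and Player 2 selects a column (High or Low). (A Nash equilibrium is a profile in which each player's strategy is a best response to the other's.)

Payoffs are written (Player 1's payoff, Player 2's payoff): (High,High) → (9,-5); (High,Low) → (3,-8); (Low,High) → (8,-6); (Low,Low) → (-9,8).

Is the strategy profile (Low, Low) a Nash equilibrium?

At (Low, Low), Player 1 earns -9; switching to High would give 3, so Player 1 would deviate.
Player 2 earns 8; switching to High would give -6, so Player 2 has no profitable deviation.
Since at least one player can profitably deviate, this is not a Nash equilibrium.

No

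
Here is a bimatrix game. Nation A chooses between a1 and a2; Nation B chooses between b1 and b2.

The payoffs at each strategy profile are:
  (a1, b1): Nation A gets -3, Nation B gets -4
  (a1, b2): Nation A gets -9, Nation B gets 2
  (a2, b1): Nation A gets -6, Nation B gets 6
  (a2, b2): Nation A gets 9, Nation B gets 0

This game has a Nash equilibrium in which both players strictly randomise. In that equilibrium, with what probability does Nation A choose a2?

Let x be the probability that Nation A plays a1. In a completely mixed equilibrium, Nation B must be indifferent between b1 and b2.
Nation B's expected payoff from b1 is −4x + 6(1−x); from b2 it is 2x.
Setting these equal: −10x + 6 = 2x, so x = 1/2.
Therefore Nation A plays a2 with probability 1 − 1/2 = 1/2.

1/2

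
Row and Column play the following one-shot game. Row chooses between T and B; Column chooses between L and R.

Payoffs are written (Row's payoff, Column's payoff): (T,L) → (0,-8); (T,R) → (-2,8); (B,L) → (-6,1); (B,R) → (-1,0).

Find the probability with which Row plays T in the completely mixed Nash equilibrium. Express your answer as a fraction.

Let r be the probability that Row plays T. In a completely mixed equilibrium, Column must be indifferent between L and R.
Column's expected payoff from L is −8r + (1−r); from R it is 8r.
Setting these equal: −9r + 1 = 8r, so r = 1/17.

1/17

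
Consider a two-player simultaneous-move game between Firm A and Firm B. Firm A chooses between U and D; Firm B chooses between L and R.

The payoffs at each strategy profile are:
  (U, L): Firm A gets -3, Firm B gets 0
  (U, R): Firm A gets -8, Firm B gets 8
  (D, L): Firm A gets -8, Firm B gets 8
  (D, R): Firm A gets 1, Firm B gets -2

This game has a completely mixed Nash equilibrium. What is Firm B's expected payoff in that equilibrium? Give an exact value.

First find p, the probability Firm A plays U, from Firm B's indifference between L and R: 8(1−p) = 8p − 2(1−p), giving p = 5/9.
Since Firm B is indifferent in equilibrium, Firm B's expected payoff equals the payoff from either column against (5/9, 4/9). Using L: 8(4/9) = 32/9.

32/9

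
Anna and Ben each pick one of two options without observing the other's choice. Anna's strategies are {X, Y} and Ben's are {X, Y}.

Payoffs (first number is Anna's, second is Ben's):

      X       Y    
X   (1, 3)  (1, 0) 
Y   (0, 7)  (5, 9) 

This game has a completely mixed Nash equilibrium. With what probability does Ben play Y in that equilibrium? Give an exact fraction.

Let y be the probability that Ben plays X. In a completely mixed equilibrium, Anna must be indifferent between X and Y.
Anna's expected payoff from X is y + (1−y); from Y it is 5(1−y).
Setting these equal: 1 = −5y + 5, so y = 4/5.
Therefore Ben plays Y with probability 1 − 4/5 = 1/5.

1/5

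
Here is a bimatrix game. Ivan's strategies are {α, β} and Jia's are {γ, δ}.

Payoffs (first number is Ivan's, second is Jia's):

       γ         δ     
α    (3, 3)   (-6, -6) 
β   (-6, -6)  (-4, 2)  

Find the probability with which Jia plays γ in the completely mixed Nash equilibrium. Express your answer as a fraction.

2/11

Let y be the probability that Jia plays γ. In a completely mixed equilibrium, Ivan must be indifferent between α and β.
Ivan's expected payoff from α is 3y − 6(1−y); from β it is −6y − 4(1−y).
Setting these equal: 9y − 6 = −2y − 4, so y = 2/11.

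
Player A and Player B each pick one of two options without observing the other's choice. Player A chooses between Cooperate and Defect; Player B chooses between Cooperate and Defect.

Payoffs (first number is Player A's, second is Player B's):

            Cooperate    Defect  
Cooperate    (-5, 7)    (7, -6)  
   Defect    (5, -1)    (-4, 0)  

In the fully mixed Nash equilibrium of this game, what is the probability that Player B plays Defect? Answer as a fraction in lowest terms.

Let q be the probability that Player B plays Cooperate. In a completely mixed equilibrium, Player A must be indifferent between Cooperate and Defect.
Player A's expected payoff from Cooperate is −5q + 7(1−q); from Defect it is 5q − 4(1−q).
Setting these equal: −12q + 7 = 9q − 4, so q = 11/21.
Therefore Player B plays Defect with probability 1 − 11/21 = 10/21.

10/21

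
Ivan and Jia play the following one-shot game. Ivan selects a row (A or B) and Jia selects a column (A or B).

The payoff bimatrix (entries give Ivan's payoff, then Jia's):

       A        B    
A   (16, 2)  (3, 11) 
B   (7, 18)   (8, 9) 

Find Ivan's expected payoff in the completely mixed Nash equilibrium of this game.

107/14

First find q, the probability Jia plays A, from Ivan's indifference between A and B: 16q + 3(1−q) = 7q + 8(1−q), giving q = 5/14.
Since Ivan is indifferent in equilibrium, Ivan's expected payoff equals the payoff from either row against (5/14, 9/14). Using A: 16(5/14) + 3(9/14) = 107/14.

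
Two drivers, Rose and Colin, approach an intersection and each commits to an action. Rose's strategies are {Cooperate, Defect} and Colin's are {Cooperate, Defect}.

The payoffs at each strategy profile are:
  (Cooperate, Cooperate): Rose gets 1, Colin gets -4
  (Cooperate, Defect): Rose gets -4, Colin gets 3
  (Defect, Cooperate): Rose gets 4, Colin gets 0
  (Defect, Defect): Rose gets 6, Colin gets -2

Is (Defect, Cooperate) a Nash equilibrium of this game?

Yes

At (Defect, Cooperate), Rose earns 4; switching to Cooperate would give 1, so Rose has no profitable deviation.
Colin earns 0; switching to Defect would give -2, so Colin has no profitable deviation.
Neither player can gain by a unilateral deviation, so this profile is a Nash equilibrium.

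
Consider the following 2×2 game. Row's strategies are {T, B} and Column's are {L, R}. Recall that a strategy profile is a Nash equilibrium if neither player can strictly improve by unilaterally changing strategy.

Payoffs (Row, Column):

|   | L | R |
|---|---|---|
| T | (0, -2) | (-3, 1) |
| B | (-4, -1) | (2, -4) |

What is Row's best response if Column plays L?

T

Against L, Row earns 0 from T and -4 from B.
So T is the best response.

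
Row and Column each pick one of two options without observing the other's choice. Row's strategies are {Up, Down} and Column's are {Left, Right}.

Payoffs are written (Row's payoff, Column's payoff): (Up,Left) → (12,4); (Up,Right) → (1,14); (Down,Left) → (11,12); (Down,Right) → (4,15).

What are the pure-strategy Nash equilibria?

(Down, Right)

(Up, Left): Column prefers Right (14 > 4) — not an equilibrium.
(Up, Right): Row prefers Down (4 > 1) — not an equilibrium.
(Down, Left): Row prefers Up (12 > 11); Column prefers Right (15 > 12) — not an equilibrium.
(Down, Right): Row gets 4 ≥ 1 from Up, and Column gets 15 ≥ 12 from Left — Nash equilibrium.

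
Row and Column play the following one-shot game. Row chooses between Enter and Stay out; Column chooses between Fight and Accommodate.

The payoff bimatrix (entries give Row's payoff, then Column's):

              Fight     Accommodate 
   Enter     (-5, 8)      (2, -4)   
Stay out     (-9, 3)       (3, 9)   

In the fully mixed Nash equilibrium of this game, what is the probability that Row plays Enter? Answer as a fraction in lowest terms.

1/3

Let r be the probability that Row plays Enter. In a completely mixed equilibrium, Column must be indifferent between Fight and Accommodate.
Column's expected payoff from Fight is 8r + 3(1−r); from Accommodate it is −4r + 9(1−r).
Setting these equal: 5r + 3 = −13r + 9, so r = 1/3.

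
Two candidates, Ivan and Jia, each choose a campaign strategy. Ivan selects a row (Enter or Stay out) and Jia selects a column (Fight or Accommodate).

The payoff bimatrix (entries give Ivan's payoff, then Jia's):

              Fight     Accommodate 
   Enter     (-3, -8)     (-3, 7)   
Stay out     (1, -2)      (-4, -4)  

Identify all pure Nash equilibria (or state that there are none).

(Enter, Fight): Ivan prefers Stay out (1 > -3); Jia prefers Accommodate (7 > -8) — not an equilibrium.
(Enter, Accommodate): Ivan gets -3 ≥ -4 from Stay out, and Jia gets 7 ≥ -8 from Fight — Nash equilibrium.
(Stay out, Fight): Ivan gets 1 ≥ -3 from Enter, and Jia gets -2 ≥ -4 from Accommodate — Nash equilibrium.
(Stay out, Accommodate): Ivan prefers Enter (-3 > -4); Jia prefers Fight (-2 > -4) — not an equilibrium.

(Enter, Accommodate) and (Stay out, Fight)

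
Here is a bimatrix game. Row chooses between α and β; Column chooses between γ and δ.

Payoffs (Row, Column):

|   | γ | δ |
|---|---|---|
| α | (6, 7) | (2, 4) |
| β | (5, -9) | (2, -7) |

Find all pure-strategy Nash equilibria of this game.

(α, γ): Row gets 6 ≥ 5 from β, and Column gets 7 ≥ 4 from δ — Nash equilibrium.
(α, δ): Column prefers γ (7 > 4) — not an equilibrium.
(β, γ): Row prefers α (6 > 5); Column prefers δ (-7 > -9) — not an equilibrium.
(β, δ): Row gets 2 ≥ 2 from α, and Column gets -7 ≥ -9 from γ — Nash equilibrium.

(α, γ) and (β, δ)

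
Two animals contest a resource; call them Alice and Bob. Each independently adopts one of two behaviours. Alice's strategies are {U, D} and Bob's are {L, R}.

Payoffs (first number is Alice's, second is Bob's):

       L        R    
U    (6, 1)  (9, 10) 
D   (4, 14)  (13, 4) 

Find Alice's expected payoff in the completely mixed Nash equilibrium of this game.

7

First find q, the probability Bob plays L, from Alice's indifference between U and D: 6q + 9(1−q) = 4q + 13(1−q), giving q = 2/3.
Since Alice is indifferent in equilibrium, Alice's expected payoff equals the payoff from either row against (2/3, 1/3). Using U: 6(2/3) + 9(1/3) = 7.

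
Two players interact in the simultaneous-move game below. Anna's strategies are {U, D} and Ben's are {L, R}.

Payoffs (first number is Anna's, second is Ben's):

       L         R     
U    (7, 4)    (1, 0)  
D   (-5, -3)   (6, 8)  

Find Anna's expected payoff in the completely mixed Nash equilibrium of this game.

47/17

First find y, the probability Ben plays L, from Anna's indifference between U and D: 7y + (1−y) = −5y + 6(1−y), giving y = 5/17.
Since Anna is indifferent in equilibrium, Anna's expected payoff equals the payoff from either row against (5/17, 12/17). Using U: 7(5/17) + (12/17) = 47/17.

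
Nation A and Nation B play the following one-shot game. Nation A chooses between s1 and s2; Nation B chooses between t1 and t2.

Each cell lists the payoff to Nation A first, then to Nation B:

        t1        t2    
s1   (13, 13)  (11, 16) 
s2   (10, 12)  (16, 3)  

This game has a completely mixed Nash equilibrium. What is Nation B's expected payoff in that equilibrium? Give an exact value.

First find x, the probability Nation A plays s1, from Nation B's indifference between t1 and t2: 13x + 12(1−x) = 16x + 3(1−x), giving x = 3/4.
Since Nation B is indifferent in equilibrium, Nation B's expected payoff equals the payoff from either column against (3/4, 1/4). Using t1: 13(3/4) + 12(1/4) = 51/4.

51/4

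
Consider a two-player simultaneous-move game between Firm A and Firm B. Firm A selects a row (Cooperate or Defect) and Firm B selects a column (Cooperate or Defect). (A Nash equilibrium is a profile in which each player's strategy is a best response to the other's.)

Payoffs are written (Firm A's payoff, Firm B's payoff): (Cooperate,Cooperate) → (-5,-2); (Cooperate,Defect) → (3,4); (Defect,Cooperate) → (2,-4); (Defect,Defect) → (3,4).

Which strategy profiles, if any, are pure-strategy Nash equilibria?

(Cooperate, Cooperate): Firm A prefers Defect (2 > -5); Firm B prefers Defect (4 > -2) — not an equilibrium.
(Cooperate, Defect): Firm A gets 3 ≥ 3 from Defect, and Firm B gets 4 ≥ -2 from Cooperate — Nash equilibrium.
(Defect, Cooperate): Firm B prefers Defect (4 > -4) — not an equilibrium.
(Defect, Defect): Firm A gets 3 ≥ 3 from Cooperate, and Firm B gets 4 ≥ -4 from Cooperate — Nash equilibrium.

(Cooperate, Defect) and (Defect, Defect)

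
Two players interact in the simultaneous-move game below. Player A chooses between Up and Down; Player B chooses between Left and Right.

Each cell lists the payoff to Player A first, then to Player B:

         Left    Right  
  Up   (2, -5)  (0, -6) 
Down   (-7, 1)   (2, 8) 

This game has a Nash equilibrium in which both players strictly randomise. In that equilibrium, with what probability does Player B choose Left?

2/11

Let q be the probability that Player B plays Left. In a completely mixed equilibrium, Player A must be indifferent between Up and Down.
Player A's expected payoff from Up is 2q; from Down it is −7q + 2(1−q).
Setting these equal: 2q = −9q + 2, so q = 2/11.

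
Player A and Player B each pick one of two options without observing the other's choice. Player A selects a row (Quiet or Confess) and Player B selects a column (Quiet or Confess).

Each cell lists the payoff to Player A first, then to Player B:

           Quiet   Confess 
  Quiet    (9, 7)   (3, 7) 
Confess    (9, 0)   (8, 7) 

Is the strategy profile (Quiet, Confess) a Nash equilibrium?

No

At (Quiet, Confess), Player A earns 3; switching to Confess would give 8, so Player A would deviate.
Player B earns 7; switching to Quiet would give 7, so Player B has no profitable deviation.
Since at least one player can profitably deviate, this is not a Nash equilibrium.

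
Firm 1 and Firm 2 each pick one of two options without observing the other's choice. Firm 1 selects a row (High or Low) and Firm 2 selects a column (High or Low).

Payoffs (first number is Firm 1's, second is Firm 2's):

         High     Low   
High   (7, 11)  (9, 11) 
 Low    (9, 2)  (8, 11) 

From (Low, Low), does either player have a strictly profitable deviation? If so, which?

Firm 1

Firm 1 at (Low, Low) earns 8; deviating to High yields 9 — a strict improvement.
Firm 2 earns 11; deviating to High yields 2 — not better.
Only Firm 1 has a strictly profitable deviation.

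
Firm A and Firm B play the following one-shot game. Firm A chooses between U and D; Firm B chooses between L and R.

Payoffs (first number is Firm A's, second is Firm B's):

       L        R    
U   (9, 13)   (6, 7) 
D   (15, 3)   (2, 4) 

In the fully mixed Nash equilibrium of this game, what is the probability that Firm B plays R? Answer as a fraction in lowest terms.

Let c be the probability that Firm B plays L. In a completely mixed equilibrium, Firm A must be indifferent between U and D.
Firm A's expected payoff from U is 9c + 6(1−c); from D it is 15c + 2(1−c).
Setting these equal: 3c + 6 = 13c + 2, so c = 2/5.
Therefore Firm B plays R with probability 1 − 2/5 = 3/5.

3/5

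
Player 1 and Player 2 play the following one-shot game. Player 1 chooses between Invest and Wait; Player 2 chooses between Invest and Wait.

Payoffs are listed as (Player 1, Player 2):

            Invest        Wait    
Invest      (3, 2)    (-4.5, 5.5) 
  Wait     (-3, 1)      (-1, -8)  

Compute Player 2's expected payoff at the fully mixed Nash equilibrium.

First find p, the probability Player 1 plays Invest, from Player 2's indifference between Invest and Wait: 2p + (1−p) = 5.5p − 8(1−p), giving p = 18/25.
Since Player 2 is indifferent in equilibrium, Player 2's expected payoff equals the payoff from either column against (18/25, 7/25). Using Invest: 2(18/25) + (7/25) = 43/25.

43/25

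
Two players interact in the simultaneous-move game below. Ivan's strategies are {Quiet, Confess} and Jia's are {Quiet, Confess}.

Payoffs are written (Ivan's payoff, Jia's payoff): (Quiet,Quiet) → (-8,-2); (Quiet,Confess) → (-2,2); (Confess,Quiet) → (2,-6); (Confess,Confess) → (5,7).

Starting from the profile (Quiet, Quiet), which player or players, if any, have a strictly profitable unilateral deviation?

Ivan at (Quiet, Quiet) earns -8; deviating to Confess yields 2 — a strict improvement.
Jia earns -2; deviating to Confess yields 2 — a strict improvement.
Both Ivan and Jia have strictly profitable deviations.

Both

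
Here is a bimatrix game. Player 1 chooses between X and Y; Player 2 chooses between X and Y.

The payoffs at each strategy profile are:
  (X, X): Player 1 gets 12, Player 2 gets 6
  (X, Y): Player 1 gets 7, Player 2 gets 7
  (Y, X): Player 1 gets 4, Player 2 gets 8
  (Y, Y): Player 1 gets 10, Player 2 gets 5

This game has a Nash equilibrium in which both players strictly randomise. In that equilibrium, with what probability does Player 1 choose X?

3/4

Let r be the probability that Player 1 plays X. In a completely mixed equilibrium, Player 2 must be indifferent between X and Y.
Player 2's expected payoff from X is 6r + 8(1−r); from Y it is 7r + 5(1−r).
Setting these equal: −2r + 8 = 2r + 5, so r = 3/4.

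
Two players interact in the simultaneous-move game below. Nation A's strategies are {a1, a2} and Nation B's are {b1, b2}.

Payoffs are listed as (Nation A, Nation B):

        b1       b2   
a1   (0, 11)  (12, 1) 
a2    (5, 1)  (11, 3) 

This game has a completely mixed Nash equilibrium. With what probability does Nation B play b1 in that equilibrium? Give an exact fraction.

1/6

Let y be the probability that Nation B plays b1. In a completely mixed equilibrium, Nation A must be indifferent between a1 and a2.
Nation A's expected payoff from a1 is 12(1−y); from a2 it is 5y + 11(1−y).
Setting these equal: −12y + 12 = −6y + 11, so y = 1/6.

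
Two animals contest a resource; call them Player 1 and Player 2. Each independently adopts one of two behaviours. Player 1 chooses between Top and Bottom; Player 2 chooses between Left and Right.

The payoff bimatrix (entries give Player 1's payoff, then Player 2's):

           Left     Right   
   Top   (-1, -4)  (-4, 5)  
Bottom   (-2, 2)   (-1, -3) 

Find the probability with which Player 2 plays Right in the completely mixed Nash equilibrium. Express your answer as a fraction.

1/4

Let q be the probability that Player 2 plays Left. In a completely mixed equilibrium, Player 1 must be indifferent between Top and Bottom.
Player 1's expected payoff from Top is −q − 4(1−q); from Bottom it is −2q − (1−q).
Setting these equal: 3q − 4 = −q − 1, so q = 3/4.
Therefore Player 2 plays Right with probability 1 − 3/4 = 1/4.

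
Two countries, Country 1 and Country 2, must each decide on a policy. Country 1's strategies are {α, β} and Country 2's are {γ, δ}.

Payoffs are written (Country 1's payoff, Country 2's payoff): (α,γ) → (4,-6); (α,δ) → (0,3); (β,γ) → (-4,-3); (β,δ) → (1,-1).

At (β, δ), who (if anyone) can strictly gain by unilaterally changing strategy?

Country 1 at (β, δ) earns 1; deviating to α yields 0 — not better.
Country 2 earns -1; deviating to γ yields -3 — not better.
Neither player can strictly improve; the profile is a Nash equilibrium.

Neither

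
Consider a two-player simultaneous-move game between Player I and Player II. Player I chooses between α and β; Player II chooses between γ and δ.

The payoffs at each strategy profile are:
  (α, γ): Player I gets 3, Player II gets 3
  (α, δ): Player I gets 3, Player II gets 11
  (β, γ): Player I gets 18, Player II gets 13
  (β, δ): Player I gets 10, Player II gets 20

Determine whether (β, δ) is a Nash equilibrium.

Yes

At (β, δ), Player I earns 10; switching to α would give 3, so Player I has no profitable deviation.
Player II earns 20; switching to γ would give 13, so Player II has no profitable deviation.
Neither player can gain by a unilateral deviation, so this profile is a Nash equilibrium.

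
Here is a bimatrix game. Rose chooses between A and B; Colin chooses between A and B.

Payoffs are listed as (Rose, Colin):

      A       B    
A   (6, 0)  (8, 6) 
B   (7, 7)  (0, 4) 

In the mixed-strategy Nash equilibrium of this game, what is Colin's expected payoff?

14/3

First find x, the probability Rose plays A, from Colin's indifference between A and B: 7(1−x) = 6x + 4(1−x), giving x = 1/3.
Since Colin is indifferent in equilibrium, Colin's expected payoff equals the payoff from either column against (1/3, 2/3). Using A: 7(2/3) = 14/3.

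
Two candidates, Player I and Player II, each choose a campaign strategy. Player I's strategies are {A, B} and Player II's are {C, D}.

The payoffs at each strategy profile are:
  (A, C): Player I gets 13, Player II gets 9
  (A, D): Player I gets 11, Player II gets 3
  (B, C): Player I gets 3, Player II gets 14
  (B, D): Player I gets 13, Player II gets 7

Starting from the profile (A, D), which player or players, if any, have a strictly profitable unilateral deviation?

Both

Player I at (A, D) earns 11; deviating to B yields 13 — a strict improvement.
Player II earns 3; deviating to C yields 9 — a strict improvement.
Both Player I and Player II have strictly profitable deviations.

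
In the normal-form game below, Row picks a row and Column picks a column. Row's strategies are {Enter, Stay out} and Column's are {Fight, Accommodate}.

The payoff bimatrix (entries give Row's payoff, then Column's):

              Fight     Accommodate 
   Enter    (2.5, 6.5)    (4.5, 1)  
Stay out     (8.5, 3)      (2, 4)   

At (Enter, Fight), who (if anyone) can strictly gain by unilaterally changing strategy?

Row

Row at (Enter, Fight) earns 2.5; deviating to Stay out yields 8.5 — a strict improvement.
Column earns 6.5; deviating to Accommodate yields 1 — not better.
Only Row has a strictly profitable deviation.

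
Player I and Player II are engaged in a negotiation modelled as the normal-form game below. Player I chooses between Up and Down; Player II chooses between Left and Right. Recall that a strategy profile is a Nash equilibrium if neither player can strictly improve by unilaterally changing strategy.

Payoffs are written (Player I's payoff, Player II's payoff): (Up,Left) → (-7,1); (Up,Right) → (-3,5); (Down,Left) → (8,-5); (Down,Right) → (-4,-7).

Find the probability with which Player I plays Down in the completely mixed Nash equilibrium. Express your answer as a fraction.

2/3

Let x be the probability that Player I plays Up. In a completely mixed equilibrium, Player II must be indifferent between Left and Right.
Player II's expected payoff from Left is x − 5(1−x); from Right it is 5x − 7(1−x).
Setting these equal: 6x − 5 = 12x − 7, so x = 1/3.
Therefore Player I plays Down with probability 1 − 1/3 = 2/3.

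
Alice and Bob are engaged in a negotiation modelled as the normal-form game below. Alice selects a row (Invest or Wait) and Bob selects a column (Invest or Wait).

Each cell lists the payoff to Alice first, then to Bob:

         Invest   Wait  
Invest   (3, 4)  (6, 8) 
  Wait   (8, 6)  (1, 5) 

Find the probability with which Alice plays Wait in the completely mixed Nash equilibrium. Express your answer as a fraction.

Let x be the probability that Alice plays Invest. In a completely mixed equilibrium, Bob must be indifferent between Invest and Wait.
Bob's expected payoff from Invest is 4x + 6(1−x); from Wait it is 8x + 5(1−x).
Setting these equal: −2x + 6 = 3x + 5, so x = 1/5.
Therefore Alice plays Wait with probability 1 − 1/5 = 4/5.

4/5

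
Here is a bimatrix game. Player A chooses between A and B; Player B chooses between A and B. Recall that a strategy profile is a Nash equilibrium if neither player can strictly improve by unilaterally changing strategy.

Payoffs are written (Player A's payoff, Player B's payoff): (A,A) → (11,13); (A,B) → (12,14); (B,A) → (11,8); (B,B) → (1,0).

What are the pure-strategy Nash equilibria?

(A, B) and (B, A)

(A, A): Player B prefers B (14 > 13) — not an equilibrium.
(A, B): Player A gets 12 ≥ 1 from B, and Player B gets 14 ≥ 13 from A — Nash equilibrium.
(B, A): Player A gets 11 ≥ 11 from A, and Player B gets 8 ≥ 0 from B — Nash equilibrium.
(B, B): Player A prefers A (12 > 1); Player B prefers A (8 > 0) — not an equilibrium.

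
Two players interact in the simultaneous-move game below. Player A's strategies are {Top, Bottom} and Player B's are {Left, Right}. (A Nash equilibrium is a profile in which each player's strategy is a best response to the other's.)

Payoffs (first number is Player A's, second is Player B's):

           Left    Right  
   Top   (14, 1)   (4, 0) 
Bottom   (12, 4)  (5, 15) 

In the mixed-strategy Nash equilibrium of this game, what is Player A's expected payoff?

First find q, the probability Player B plays Left, from Player A's indifference between Top and Bottom: 14q + 4(1−q) = 12q + 5(1−q), giving q = 1/3.
Since Player A is indifferent in equilibrium, Player A's expected payoff equals the payoff from either row against (1/3, 2/3). Using Top: 14(1/3) + 4(2/3) = 22/3.

22/3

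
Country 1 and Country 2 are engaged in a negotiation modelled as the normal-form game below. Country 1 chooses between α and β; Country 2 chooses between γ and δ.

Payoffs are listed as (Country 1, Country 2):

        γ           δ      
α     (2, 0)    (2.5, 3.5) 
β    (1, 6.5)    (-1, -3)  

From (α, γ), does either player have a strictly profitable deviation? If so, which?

Country 1 at (α, γ) earns 2; deviating to β yields 1 — not better.
Country 2 earns 0; deviating to δ yields 3.5 — a strict improvement.
Only Country 2 has a strictly profitable deviation.

Country 2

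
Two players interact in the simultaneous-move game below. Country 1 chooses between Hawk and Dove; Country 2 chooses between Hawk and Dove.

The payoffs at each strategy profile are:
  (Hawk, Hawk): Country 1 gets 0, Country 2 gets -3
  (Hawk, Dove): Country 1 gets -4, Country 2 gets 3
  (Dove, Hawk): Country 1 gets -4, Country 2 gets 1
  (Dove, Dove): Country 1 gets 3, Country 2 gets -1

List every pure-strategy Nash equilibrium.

none

(Hawk, Hawk): Country 2 prefers Dove (3 > -3) — not an equilibrium.
(Hawk, Dove): Country 1 prefers Dove (3 > -4) — not an equilibrium.
(Dove, Hawk): Country 1 prefers Hawk (0 > -4) — not an equilibrium.
(Dove, Dove): Country 2 prefers Hawk (1 > -1) — not an equilibrium.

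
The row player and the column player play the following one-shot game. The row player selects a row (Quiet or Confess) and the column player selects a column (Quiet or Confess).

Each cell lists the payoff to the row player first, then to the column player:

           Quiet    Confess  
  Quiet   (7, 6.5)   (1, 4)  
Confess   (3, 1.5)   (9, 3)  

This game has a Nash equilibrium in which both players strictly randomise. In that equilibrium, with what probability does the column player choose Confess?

Let y be the probability that the column player plays Quiet. In a completely mixed equilibrium, the row player must be indifferent between Quiet and Confess.
The row player's expected payoff from Quiet is 7y + (1−y); from Confess it is 3y + 9(1−y).
Setting these equal: 6y + 1 = −6y + 9, so y = 2/3.
Therefore the column player plays Confess with probability 1 − 2/3 = 1/3.

1/3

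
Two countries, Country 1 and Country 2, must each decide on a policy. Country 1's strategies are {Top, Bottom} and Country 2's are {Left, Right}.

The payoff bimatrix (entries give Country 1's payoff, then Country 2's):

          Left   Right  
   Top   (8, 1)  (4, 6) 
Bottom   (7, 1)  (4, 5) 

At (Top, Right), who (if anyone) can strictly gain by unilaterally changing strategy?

Country 1 at (Top, Right) earns 4; deviating to Bottom yields 4 — not better.
Country 2 earns 6; deviating to Left yields 1 — not better.
Neither player can strictly improve; the profile is a Nash equilibrium.

Neither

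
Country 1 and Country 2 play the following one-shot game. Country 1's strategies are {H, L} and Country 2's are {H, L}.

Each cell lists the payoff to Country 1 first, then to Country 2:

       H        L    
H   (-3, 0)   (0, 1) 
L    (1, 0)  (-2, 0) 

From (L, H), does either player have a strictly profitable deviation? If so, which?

Country 1 at (L, H) earns 1; deviating to H yields -3 — not better.
Country 2 earns 0; deviating to L yields 0 — not better.
Neither player can strictly improve; the profile is a Nash equilibrium.

Neither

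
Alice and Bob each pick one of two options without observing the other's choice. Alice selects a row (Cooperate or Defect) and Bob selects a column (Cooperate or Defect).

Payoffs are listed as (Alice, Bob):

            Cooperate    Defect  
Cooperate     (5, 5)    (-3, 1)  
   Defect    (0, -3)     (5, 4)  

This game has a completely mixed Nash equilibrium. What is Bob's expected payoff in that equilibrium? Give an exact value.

First find p, the probability Alice plays Cooperate, from Bob's indifference between Cooperate and Defect: 5p − 3(1−p) = p + 4(1−p), giving p = 7/11.
Since Bob is indifferent in equilibrium, Bob's expected payoff equals the payoff from either column against (7/11, 4/11). Using Cooperate: 5(7/11) − 3(4/11) = 23/11.

23/11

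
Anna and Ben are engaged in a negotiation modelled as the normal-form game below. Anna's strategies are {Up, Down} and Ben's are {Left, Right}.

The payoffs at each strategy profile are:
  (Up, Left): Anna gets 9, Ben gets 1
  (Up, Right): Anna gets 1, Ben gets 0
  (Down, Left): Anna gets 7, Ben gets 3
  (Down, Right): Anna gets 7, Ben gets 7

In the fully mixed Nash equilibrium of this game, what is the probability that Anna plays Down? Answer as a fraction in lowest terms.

Let r be the probability that Anna plays Up. In a completely mixed equilibrium, Ben must be indifferent between Left and Right.
Ben's expected payoff from Left is r + 3(1−r); from Right it is 7(1−r).
Setting these equal: −2r + 3 = −7r + 7, so r = 4/5.
Therefore Anna plays Down with probability 1 − 4/5 = 1/5.

1/5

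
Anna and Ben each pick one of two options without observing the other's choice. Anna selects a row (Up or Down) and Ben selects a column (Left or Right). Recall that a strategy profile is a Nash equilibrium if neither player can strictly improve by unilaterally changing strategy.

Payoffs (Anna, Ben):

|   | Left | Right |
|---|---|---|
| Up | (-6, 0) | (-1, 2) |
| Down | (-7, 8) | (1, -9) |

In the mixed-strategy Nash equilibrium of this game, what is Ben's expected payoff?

First find x, the probability Anna plays Up, from Ben's indifference between Left and Right: 8(1−x) = 2x − 9(1−x), giving x = 17/19.
Since Ben is indifferent in equilibrium, Ben's expected payoff equals the payoff from either column against (17/19, 2/19). Using Left: 8(2/19) = 16/19.

16/19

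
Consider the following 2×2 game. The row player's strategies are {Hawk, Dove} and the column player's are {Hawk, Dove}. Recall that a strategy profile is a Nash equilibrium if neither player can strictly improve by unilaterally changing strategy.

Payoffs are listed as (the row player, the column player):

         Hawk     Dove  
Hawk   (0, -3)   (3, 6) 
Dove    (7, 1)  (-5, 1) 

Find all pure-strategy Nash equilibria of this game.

(Hawk, Dove) and (Dove, Hawk)

(Hawk, Hawk): the row player prefers Dove (7 > 0); the column player prefers Dove (6 > -3) — not an equilibrium.
(Hawk, Dove): the row player gets 3 ≥ -5 from Dove, and the column player gets 6 ≥ -3 from Hawk — Nash equilibrium.
(Dove, Hawk): the row player gets 7 ≥ 0 from Hawk, and the column player gets 1 ≥ 1 from Dove — Nash equilibrium.
(Dove, Dove): the row player prefers Hawk (3 > -5) — not an equilibrium.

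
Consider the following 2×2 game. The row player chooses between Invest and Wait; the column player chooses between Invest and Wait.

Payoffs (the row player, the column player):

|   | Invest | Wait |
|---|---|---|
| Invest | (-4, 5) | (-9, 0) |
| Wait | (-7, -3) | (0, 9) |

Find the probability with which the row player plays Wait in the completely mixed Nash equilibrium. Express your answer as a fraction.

5/17

Let x be the probability that the row player plays Invest. In a completely mixed equilibrium, the column player must be indifferent between Invest and Wait.
The column player's expected payoff from Invest is 5x − 3(1−x); from Wait it is 9(1−x).
Setting these equal: 8x − 3 = −9x + 9, so x = 12/17.
Therefore the row player plays Wait with probability 1 − 12/17 = 5/17.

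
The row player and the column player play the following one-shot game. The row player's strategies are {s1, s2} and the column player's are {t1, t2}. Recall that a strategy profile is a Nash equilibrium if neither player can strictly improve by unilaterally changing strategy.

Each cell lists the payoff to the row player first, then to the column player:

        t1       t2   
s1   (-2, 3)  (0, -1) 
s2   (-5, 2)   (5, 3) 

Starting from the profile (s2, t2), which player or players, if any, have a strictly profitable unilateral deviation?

The row player at (s2, t2) earns 5; deviating to s1 yields 0 — not better.
The column player earns 3; deviating to t1 yields 2 — not better.
Neither player can strictly improve; the profile is a Nash equilibrium.

Neither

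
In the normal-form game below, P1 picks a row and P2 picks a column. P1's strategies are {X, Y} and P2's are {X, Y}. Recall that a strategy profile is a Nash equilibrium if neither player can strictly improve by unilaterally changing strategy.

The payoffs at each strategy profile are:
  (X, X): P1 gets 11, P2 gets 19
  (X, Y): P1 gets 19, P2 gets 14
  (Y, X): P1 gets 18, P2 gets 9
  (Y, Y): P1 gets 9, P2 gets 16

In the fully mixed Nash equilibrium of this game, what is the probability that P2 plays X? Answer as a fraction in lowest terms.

10/17

Let y be the probability that P2 plays X. In a completely mixed equilibrium, P1 must be indifferent between X and Y.
P1's expected payoff from X is 11y + 19(1−y); from Y it is 18y + 9(1−y).
Setting these equal: −8y + 19 = 9y + 9, so y = 10/17.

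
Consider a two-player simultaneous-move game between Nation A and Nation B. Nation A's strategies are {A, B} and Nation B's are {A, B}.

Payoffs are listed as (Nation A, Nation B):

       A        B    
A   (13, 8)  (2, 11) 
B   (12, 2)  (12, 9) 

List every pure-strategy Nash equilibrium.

(A, A): Nation B prefers B (11 > 8) — not an equilibrium.
(A, B): Nation A prefers B (12 > 2) — not an equilibrium.
(B, A): Nation A prefers A (13 > 12); Nation B prefers B (9 > 2) — not an equilibrium.
(B, B): Nation A gets 12 ≥ 2 from A, and Nation B gets 9 ≥ 2 from A — Nash equilibrium.

(B, B)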